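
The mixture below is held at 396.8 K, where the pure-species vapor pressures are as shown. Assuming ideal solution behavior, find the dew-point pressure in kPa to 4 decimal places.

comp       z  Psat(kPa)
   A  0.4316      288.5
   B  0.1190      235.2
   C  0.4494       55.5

At the dew point ψ → 1, so Σzᵢ/Kᵢ = 1 with Kᵢ = Pᵢˢᵃᵗ/P ⇒ 1/P = Σzᵢ/Pᵢˢᵃᵗ.
1/P = 0.4316/288.5 + 0.1190/235.2 + 0.4494/55.5 = 0.0100993 ⇒ P = 99.0171 kPa

Pdew = 99.0171 kPa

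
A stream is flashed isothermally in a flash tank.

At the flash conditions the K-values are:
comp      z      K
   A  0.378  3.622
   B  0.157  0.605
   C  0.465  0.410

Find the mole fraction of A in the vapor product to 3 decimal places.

y_A = 0.623

Material balance + equilibrium reduce to Σ zᵢ(Kᵢ−1)/(1+V/F(Kᵢ−1)) = 0.
Feasibility: ΣzᵢKᵢ = 1.655, Σzᵢ/Kᵢ = 1.498 — both > 1, two phases present.
Iterate (Newton) starting at V/F = 0.5:
  V/F = 0.500: g = -0.0376, g' = -0.850 → V/F = 0.456
Converged at V/F = 0.456.
Compositions from xᵢ = zᵢ/(1+V/F(Kᵢ−1)), yᵢ = Kᵢxᵢ:
  A: x = 0.172, y = 0.623
  B: x = 0.192, y = 0.116
  C: x = 0.636, y = 0.261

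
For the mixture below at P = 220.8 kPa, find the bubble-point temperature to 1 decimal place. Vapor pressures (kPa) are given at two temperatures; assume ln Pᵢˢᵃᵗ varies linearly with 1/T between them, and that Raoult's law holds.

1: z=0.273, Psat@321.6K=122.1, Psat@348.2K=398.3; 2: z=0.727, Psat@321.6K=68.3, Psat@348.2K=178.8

Bubble-point temperature: ΣzᵢPᵢˢᵃᵗ(T) = P. Interpolate ln Pᵢˢᵃᵗ = aᵢ + bᵢ/T.
  T = 321.6 K: ΣzᵢPᵢˢᵃᵗ = 82.99 kPa
  T = 348.2 K: ΣzᵢPᵢˢᵃᵗ = 238.72 kPa
  T = 334.9 K: ΣzᵢPᵢˢᵃᵗ = 143.52 kPa
  T = 341.5 K: ΣzᵢPᵢˢᵃᵗ = 185.60 kPa
  T = 344.9 K: ΣzᵢPᵢˢᵃᵗ = 211.13 kPa
  T = 346.5 K: ΣzᵢPᵢˢᵃᵗ = 224.15 kPa
Interpolating between 344.9 K and 346.5 K gives T ≈ 346.1 K.

T = 346.1 K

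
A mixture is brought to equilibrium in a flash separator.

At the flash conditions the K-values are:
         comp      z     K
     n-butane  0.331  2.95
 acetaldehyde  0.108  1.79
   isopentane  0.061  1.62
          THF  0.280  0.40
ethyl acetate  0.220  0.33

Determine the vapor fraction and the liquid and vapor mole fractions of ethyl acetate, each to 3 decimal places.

Material balance + equilibrium reduce to Σ zᵢ(Kᵢ−1)/(1+ψ(Kᵢ−1)) = 0.
Feasibility: ΣzᵢKᵢ = 1.453, Σzᵢ/Kᵢ = 1.577 — both > 1, two phases present.
Iterate (Newton) starting at ψ = 0.4:
  ψ = 0.400: g = 0.0353, g' = -0.810 → ψ = 0.444
Converged at ψ = 0.444.
Compositions from xᵢ = zᵢ/(1+ψ(Kᵢ−1)), yᵢ = Kᵢxᵢ:
  n-butane: x = 0.177, y = 0.523
  acetaldehyde: x = 0.080, y = 0.143
  isopentane: x = 0.048, y = 0.077
  THF: x = 0.382, y = 0.153
  ethyl acetate: x = 0.313, y = 0.103

ψ = 0.444, x_ethyl acetate = 0.313, y_ethyl acetate = 0.103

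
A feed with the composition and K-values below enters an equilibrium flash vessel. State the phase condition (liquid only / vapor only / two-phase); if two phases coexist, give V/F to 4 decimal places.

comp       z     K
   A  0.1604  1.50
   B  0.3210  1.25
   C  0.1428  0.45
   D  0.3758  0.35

ΣzᵢKᵢ = 0.8376; Σzᵢ/Kᵢ = 1.7548.
Since ΣzᵢKᵢ < 1 the mixture is below its bubble point — single liquid phase.

liquid only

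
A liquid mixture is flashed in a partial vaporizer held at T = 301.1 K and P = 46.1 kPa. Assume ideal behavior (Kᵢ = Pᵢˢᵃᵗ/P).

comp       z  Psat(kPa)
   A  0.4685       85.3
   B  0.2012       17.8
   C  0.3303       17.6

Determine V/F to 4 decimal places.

V/F = 0.1348

Raoult's law: Kᵢ = Pᵢˢᵃᵗ/P = Pᵢˢᵃᵗ/46.1.
  K_A = 85.3/46.1 = 1.850325, K_B = 17.8/46.1 = 0.386117, K_C = 17.6/46.1 = 0.381779
Material balance + equilibrium reduce to Σ zᵢ(Kᵢ−1)/(1+V/F(Kᵢ−1)) = 0.
Check two-phase: ΣzᵢKᵢ = 1.0707 > 1 and Σzᵢ/Kᵢ = 1.6394 > 1, so g(0) = 0.0707 > 0 and g(1) = -0.6394 < 0.
Iterate (Newton) starting at V/F = 0.5:
  V/F = 0.5000: g = -0.19424, g' = -0.5891 → V/F = 0.1703
  V/F = 0.1703: g = -0.01816, g' = -0.5107 → V/F = 0.1347
  V/F = 0.1347: g = 0.00003, g' = -0.5130 → V/F = 0.1348
Converged at V/F = 0.1348.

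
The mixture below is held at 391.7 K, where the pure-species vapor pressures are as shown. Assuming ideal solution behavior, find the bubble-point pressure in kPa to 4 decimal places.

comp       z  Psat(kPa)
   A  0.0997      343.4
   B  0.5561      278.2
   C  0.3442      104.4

At the bubble point ψ → 0, so ΣzᵢKᵢ = 1 with Kᵢ = Pᵢˢᵃᵗ/P ⇒ P = ΣzᵢPᵢˢᵃᵗ.
P = 0.0997·343.4 + 0.5561·278.2 + 0.3442·104.4 = 224.8785 kPa

Pbub = 224.8785 kPa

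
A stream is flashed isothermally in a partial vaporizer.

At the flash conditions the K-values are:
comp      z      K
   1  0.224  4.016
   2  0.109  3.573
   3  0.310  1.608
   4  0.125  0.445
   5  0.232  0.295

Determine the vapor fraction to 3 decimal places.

Let ψ = V/F and solve Σ zᵢ(Kᵢ−1)/(1+ψ(Kᵢ−1)) = 0.
Check two-phase: ΣzᵢKᵢ = 1.912 > 1 and Σzᵢ/Kᵢ = 1.346 > 1, so g(0) = 0.912 > 0 and g(1) = -0.346 < 0.
Newton iteration, ψ⁰ = 0.47:
  ψ = 0.470: g = 0.2145, g' = -0.894 → ψ = 0.710
  ψ = 0.710: g = 0.0040, g' = -0.920 → ψ = 0.714
Converged at ψ = 0.714.

ψ = 0.714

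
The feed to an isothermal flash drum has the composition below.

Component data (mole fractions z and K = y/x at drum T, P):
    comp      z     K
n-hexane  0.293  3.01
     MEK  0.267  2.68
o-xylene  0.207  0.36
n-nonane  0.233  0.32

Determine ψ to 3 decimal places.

Material balance + equilibrium reduce to Σ zᵢ(Kᵢ−1)/(1+ψ(Kᵢ−1)) = 0.
Feasibility: ΣzᵢKᵢ = 1.747, Σzᵢ/Kᵢ = 1.500 — both > 1, two phases present.
Newton–Raphson from ψ = 0.33:
  ψ = 0.330: g = 0.2704, g' = -1.055 → ψ = 0.586
  ψ = 0.586: g = 0.0208, g' = -0.956 → ψ = 0.608
Converged at ψ = 0.608.

ψ = 0.608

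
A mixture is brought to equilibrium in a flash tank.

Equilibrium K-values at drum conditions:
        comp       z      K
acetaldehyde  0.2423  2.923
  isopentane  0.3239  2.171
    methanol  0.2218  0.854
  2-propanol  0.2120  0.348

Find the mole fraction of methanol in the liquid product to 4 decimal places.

x_methanol = 0.2544

Iterate (Newton) starting at ψ = 0.5:
  ψ = 0.5000: g = 0.23675, g' = -0.6135 → ψ = 0.8859
  ψ = 0.8859: g = -0.00595, g' = -0.7410 → ψ = 0.8779
  ψ = 0.8779: g = -0.00004, g' = -0.7311 → ψ = 0.8778
Converged at ψ = 0.8778.
Compositions from xᵢ = zᵢ/(1+ψ(Kᵢ−1)), yᵢ = Kᵢxᵢ:
  acetaldehyde: x = 0.0901, y = 0.2635
  isopentane: x = 0.1597, y = 0.3467
  methanol: x = 0.2544, y = 0.2173
  2-propanol: x = 0.4957, y = 0.1725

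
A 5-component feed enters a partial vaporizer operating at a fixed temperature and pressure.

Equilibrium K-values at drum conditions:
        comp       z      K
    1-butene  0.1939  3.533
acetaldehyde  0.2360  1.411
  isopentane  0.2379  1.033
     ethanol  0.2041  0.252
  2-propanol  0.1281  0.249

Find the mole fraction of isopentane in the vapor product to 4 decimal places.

y_isopentane = 0.2428

Material balance + equilibrium reduce to Σ zᵢ(Kᵢ−1)/(1+V/F(Kᵢ−1)) = 0.
Check two-phase: ΣzᵢKᵢ = 1.3471 > 1 and Σzᵢ/Kᵢ = 1.7768 > 1, so g(0) = 0.3471 > 0 and g(1) = -0.7768 < 0.
Newton iteration, V/F⁰ = 0.5:
  V/F = 0.5000: g = -0.09304, g' = -0.7465 → V/F = 0.3754
  V/F = 0.3754: g = -0.00268, g' = -0.7179 → V/F = 0.3716
Converged at V/F = 0.3716.
Compositions from xᵢ = zᵢ/(1+V/F(Kᵢ−1)), yᵢ = Kᵢxᵢ:
  1-butene: x = 0.0999, y = 0.3529
  acetaldehyde: x = 0.2047, y = 0.2889
  isopentane: x = 0.2350, y = 0.2428
  ethanol: x = 0.2827, y = 0.0712
  2-propanol: x = 0.1777, y = 0.0442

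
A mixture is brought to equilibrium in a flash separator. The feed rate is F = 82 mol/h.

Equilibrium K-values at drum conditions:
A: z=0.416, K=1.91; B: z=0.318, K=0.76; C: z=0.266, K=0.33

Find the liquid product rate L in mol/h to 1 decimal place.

Material balance + equilibrium reduce to Σ zᵢ(Kᵢ−1)/(1+ψ(Kᵢ−1)) = 0.
g(0) = ΣzᵢKᵢ − 1 = 0.124 and g(1) = 1 − Σzᵢ/Kᵢ = -0.442, so a root lies in (0, 1).
Iterate (Newton) starting at ψ = 0.52:
  ψ = 0.520: g = -0.1037, g' = -0.464 → ψ = 0.296
  ψ = 0.296: g = -0.0064, g' = -0.421 → ψ = 0.281
Converged at ψ = 0.281.
Then V = ψ·F = 0.2812·82 = 23.1 mol/h and L = F − V = 58.9 mol/h.

L = 58.9 mol/h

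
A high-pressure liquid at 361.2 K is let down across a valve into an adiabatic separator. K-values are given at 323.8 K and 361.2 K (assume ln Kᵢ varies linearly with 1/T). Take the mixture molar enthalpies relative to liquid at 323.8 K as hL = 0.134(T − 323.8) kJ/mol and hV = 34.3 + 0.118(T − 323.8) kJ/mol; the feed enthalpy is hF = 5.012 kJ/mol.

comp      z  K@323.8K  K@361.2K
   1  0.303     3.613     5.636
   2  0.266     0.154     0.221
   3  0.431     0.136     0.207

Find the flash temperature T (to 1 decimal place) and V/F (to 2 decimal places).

Adiabatic flash: solve Rachford–Rice at each trial T, then check hF = ψ·hV(T) + (1−ψ)·hL(T).
  T = 323.8 K: K = (3.613, 0.154, 0.136), RR gives ψ = 0.087, H_out = 2.976 kJ/mol
  T = 361.2 K: K = (5.636, 0.221, 0.207), RR gives ψ = 0.234, H_out = 12.909 kJ/mol
  T = 342.5 K: K = (4.568, 0.186, 0.170), RR gives ψ = 0.172, H_out = 8.366 kJ/mol
  T = 333.1 K: K = (4.073, 0.170, 0.152), RR gives ψ = 0.133, H_out = 5.804 kJ/mol
  T = 328.5 K: K = (3.842, 0.162, 0.144), RR gives ψ = 0.112, H_out = 4.449 kJ/mol
  T = 330.8 K: K = (3.957, 0.166, 0.148), RR gives ψ = 0.123, H_out = 5.136 kJ/mol
Linear interpolation between T = 328.5 (H_out = 4.449) and T = 330.8 (H_out = 5.136) on hF = 5.012 gives T ≈ 330.4 K, at which ψ = 0.12.

T = 330.4 K, V/F = 0.12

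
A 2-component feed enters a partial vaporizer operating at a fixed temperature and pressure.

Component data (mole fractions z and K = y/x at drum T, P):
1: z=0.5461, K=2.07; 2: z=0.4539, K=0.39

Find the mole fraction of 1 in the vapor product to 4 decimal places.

y_1 = 0.7516

Material balance + equilibrium reduce to Σ zᵢ(Kᵢ−1)/(1+V/F(Kᵢ−1)) = 0.
g(0) = ΣzᵢKᵢ − 1 = 0.3074 and g(1) = 1 − Σzᵢ/Kᵢ = -0.4277, so a root lies in (0, 1).
Newton iteration, V/F⁰ = 0.5:
  V/F = 0.5000: g = -0.01772, g' = -0.6150 → V/F = 0.4712
  V/F = 0.4712: g = -0.00009, g' = -0.6090 → V/F = 0.4710
Converged at V/F = 0.4710.
Compositions from xᵢ = zᵢ/(1+V/F(Kᵢ−1)), yᵢ = Kᵢxᵢ:
  1: x = 0.3631, y = 0.7516
  2: x = 0.6369, y = 0.2484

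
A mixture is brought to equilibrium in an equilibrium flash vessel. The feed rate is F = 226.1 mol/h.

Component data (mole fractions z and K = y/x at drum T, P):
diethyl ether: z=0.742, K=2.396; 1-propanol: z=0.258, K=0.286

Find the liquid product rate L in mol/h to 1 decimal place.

Binary case is linear: z₁(K₁−1)(1+β(K₂−1)) + z₂(K₂−1)(1+β(K₁−1)) = 0
⇒ β = [z₁(K₁−1)+z₂(K₂−1)] / [−(K₁−1)(K₂−1)] = 0.8516/0.9967 = 0.854
Then V = β·F = 0.8544·226.1 = 193.2 mol/h and L = F − V = 32.9 mol/h.

L = 32.9 mol/h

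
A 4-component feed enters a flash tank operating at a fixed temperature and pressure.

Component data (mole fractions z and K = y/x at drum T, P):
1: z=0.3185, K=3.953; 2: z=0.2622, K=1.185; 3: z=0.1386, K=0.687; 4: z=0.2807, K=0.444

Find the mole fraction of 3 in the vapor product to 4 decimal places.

Rachford–Rice: g(ψ) = Σ zᵢ(Kᵢ−1)/(1+ψ(Kᵢ−1)) = 0.
g(0) = ΣzᵢKᵢ − 1 = 0.7896 and g(1) = 1 − Σzᵢ/Kᵢ = -0.1358, so a root lies in (0, 1).
Newton–Raphson from ψ = 0.39:
  ψ = 0.3900: g = 0.23366, g' = -0.7668 → ψ = 0.6947
  ψ = 0.6947: g = 0.04147, g' = -0.5579 → ψ = 0.7691
  ψ = 0.7691: g = 0.00021, g' = -0.5549 → ψ = 0.7694
Converged at ψ = 0.7694.
Compositions from xᵢ = zᵢ/(1+ψ(Kᵢ−1)), yᵢ = Kᵢxᵢ:
  1: x = 0.0973, y = 0.3848
  2: x = 0.2295, y = 0.2720
  3: x = 0.1826, y = 0.1254
  4: x = 0.4906, y = 0.2178

y_3 = 0.1254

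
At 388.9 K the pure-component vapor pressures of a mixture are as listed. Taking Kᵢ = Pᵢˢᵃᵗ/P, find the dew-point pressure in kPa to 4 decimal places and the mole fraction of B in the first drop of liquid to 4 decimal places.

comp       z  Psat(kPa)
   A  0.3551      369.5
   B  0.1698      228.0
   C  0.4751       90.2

At the dew point ψ → 1, so Σzᵢ/Kᵢ = 1 with Kᵢ = Pᵢˢᵃᵗ/P ⇒ 1/P = Σzᵢ/Pᵢˢᵃᵗ.
1/P = 0.3551/369.5 + 0.1698/228.0 + 0.4751/90.2 = 0.0069729 ⇒ P = 143.4113 kPa
xᵢ = zᵢP/Pᵢˢᵃᵗ ⇒ x_B = 0.1698·143.4113/228.0 = 0.1068

Pdew = 143.4113 kPa, x_B = 0.1068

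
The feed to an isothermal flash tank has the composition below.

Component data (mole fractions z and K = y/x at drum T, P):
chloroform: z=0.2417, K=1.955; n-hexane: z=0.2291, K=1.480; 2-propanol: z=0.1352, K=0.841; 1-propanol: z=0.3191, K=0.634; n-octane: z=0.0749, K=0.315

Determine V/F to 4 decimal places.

V/F = 0.5020

Material balance + equilibrium reduce to Σ zᵢ(Kᵢ−1)/(1+V/F(Kᵢ−1)) = 0.
Check two-phase: ΣzᵢKᵢ = 1.1512 > 1 and Σzᵢ/Kᵢ = 1.1803 > 1, so g(0) = 0.1512 > 0 and g(1) = -0.1803 < 0.
Newton–Raphson from V/F = 0.5:
  V/F = 0.5000: g = 0.00057, g' = -0.2847 → V/F = 0.5020
Converged at V/F = 0.5020.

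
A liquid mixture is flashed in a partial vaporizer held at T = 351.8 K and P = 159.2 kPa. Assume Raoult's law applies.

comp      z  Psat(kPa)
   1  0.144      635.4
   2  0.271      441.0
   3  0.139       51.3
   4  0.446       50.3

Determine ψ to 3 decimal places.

Raoult's law: Kᵢ = Pᵢˢᵃᵗ/P = Pᵢˢᵃᵗ/159.2.
  K_1 = 635.4/159.2 = 3.99121, K_2 = 441.0/159.2 = 2.77010, K_3 = 51.3/159.2 = 0.32224, K_4 = 50.3/159.2 = 0.31595
Let ψ = V/F and solve Σ zᵢ(Kᵢ−1)/(1+ψ(Kᵢ−1)) = 0.
g(0) = ΣzᵢKᵢ − 1 = 0.511 and g(1) = 1 − Σzᵢ/Kᵢ = -0.977, so a root lies in (0, 1).
Iterate (Newton) starting at ψ = 0.49:
  ψ = 0.490: g = -0.1684, g' = -1.071 → ψ = 0.333
  ψ = 0.333: g = 0.0011, g' = -1.116 → ψ = 0.334
Converged at ψ = 0.334.

ψ = 0.334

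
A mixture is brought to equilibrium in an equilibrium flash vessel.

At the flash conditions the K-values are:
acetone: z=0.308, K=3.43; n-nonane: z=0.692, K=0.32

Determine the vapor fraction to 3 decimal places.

Binary case is linear: z₁(K₁−1)(1+ψ(K₂−1)) + z₂(K₂−1)(1+ψ(K₁−1)) = 0
⇒ ψ = [z₁(K₁−1)+z₂(K₂−1)] / [−(K₁−1)(K₂−1)] = 0.2779/1.6524 = 0.168

ψ = 0.168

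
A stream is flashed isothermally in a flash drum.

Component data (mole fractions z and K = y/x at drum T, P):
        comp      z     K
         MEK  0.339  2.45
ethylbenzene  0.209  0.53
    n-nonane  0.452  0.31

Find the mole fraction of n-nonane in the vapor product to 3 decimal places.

y_n-nonane = 0.149

Rachford–Rice: g(V/F) = Σ zᵢ(Kᵢ−1)/(1+V/F(Kᵢ−1)) = 0.
Feasibility: ΣzᵢKᵢ = 1.081, Σzᵢ/Kᵢ = 1.991 — both > 1, two phases present.
Newton iteration, V/F⁰ = 0.5:
  V/F = 0.500: g = -0.3196, g' = -0.820 → V/F = 0.110
  V/F = 0.110: g = -0.0174, g' = -0.833 → V/F = 0.089
  V/F = 0.089: g = 0.0002, g' = -0.853 → V/F = 0.090
Converged at V/F = 0.090.
Compositions from xᵢ = zᵢ/(1+V/F(Kᵢ−1)), yᵢ = Kᵢxᵢ:
  MEK: x = 0.300, y = 0.735
  ethylbenzene: x = 0.218, y = 0.116
  n-nonane: x = 0.482, y = 0.149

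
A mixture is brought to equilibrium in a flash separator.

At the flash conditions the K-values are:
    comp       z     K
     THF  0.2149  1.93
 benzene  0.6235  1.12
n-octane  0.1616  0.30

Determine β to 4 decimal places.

β = 0.6094

Iterate (Newton) starting at β = 0.5:
  β = 0.5000: g = 0.03298, g' = -0.2820 → β = 0.6169
  β = 0.6169: g = -0.00245, g' = -0.3281 → β = 0.6095
  β = 0.6095: g = -0.00001, g' = -0.3244 → β = 0.6094
Converged at β = 0.6094.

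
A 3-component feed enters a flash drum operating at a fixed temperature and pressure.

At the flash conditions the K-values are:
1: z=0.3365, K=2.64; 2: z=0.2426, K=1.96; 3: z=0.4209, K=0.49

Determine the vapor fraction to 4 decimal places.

Material balance + equilibrium reduce to Σ zᵢ(Kᵢ−1)/(1+ψ(Kᵢ−1)) = 0.
Feasibility: ΣzᵢKᵢ = 1.5701, Σzᵢ/Kᵢ = 1.1102 — both > 1, two phases present.
Iterate (Newton) starting at ψ = 0.5:
  ψ = 0.5000: g = 0.17245, g' = -0.5725 → ψ = 0.8012
  ψ = 0.8012: g = 0.00716, g' = -0.5535 → ψ = 0.8141
Converged at ψ = 0.8141.

ψ = 0.8141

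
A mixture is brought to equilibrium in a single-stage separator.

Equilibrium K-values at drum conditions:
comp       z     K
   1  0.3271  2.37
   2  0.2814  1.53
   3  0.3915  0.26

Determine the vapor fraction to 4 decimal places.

ψ = 0.4014

Rachford–Rice: g(ψ) = Σ zᵢ(Kᵢ−1)/(1+ψ(Kᵢ−1)) = 0.
Feasibility: ΣzᵢKᵢ = 1.3076, Σzᵢ/Kᵢ = 1.8277 — both > 1, two phases present.
Newton–Raphson from ψ = 0.45:
  ψ = 0.4500: g = -0.03671, g' = -0.7684 → ψ = 0.4022
  ψ = 0.4022: g = -0.00063, g' = -0.7435 → ψ = 0.4014
Converged at ψ = 0.4014.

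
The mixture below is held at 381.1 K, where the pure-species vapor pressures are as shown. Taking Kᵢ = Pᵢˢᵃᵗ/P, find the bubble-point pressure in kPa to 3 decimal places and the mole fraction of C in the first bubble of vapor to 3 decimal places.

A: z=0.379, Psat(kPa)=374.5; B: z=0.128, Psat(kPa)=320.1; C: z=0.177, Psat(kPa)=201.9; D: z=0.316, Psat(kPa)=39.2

At the bubble point ψ → 0, so ΣzᵢKᵢ = 1 with Kᵢ = Pᵢˢᵃᵗ/P ⇒ P = ΣzᵢPᵢˢᵃᵗ.
P = 0.379·374.5 + 0.128·320.1 + 0.177·201.9 + 0.316·39.2 = 231.032 kPa
yᵢ = zᵢPᵢˢᵃᵗ/P ⇒ y_C = 0.177·201.9/231.032 = 0.155

Pbub = 231.032 kPa, y_C = 0.155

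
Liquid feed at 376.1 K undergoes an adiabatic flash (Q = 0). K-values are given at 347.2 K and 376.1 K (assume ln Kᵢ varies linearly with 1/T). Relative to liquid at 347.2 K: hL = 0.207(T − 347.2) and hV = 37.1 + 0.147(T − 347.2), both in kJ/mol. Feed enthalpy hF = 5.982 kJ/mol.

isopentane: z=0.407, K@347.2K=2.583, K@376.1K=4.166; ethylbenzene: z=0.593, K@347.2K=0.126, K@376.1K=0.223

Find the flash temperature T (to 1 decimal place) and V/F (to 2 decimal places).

Adiabatic flash: solve Rachford–Rice at each trial T, then check hF = ψ·hV(T) + (1−ψ)·hL(T).
  T = 347.2 K: K = (2.583, 0.126), RR gives ψ = 0.091, H_out = 3.379 kJ/mol
  T = 376.1 K: K = (4.166, 0.223), RR gives ψ = 0.337, H_out = 17.883 kJ/mol
  T = 361.6 K: K = (3.309, 0.169), RR gives ψ = 0.233, H_out = 11.431 kJ/mol
  T = 354.4 K: K = (2.931, 0.147), RR gives ψ = 0.170, H_out = 7.716 kJ/mol
  T = 350.8 K: K = (2.753, 0.136), RR gives ψ = 0.133, H_out = 5.645 kJ/mol
  T = 352.6 K: K = (2.841, 0.141), RR gives ψ = 0.152, H_out = 6.702 kJ/mol
Linear interpolation between T = 350.8 (H_out = 5.645) and T = 352.6 (H_out = 6.702) on hF = 5.982 gives T ≈ 351.4 K, at which ψ = 0.14.

T = 351.4 K, V/F = 0.14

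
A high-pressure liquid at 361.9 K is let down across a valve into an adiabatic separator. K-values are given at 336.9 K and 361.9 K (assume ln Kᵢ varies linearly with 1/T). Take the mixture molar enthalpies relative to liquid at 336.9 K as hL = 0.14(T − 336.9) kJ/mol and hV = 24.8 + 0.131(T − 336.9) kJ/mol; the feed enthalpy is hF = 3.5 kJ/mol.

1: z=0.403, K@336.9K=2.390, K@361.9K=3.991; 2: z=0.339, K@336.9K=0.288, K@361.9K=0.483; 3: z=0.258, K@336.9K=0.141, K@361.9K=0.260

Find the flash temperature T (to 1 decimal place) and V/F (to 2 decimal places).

T = 339.0 K, V/F = 0.13

Adiabatic flash: solve Rachford–Rice at each trial T, then check hF = ψ·hV(T) + (1−ψ)·hL(T).
  T = 336.9 K: K = (2.390, 0.288, 0.141), RR gives ψ = 0.090, H_out = 2.227 kJ/mol
  T = 361.9 K: K = (3.991, 0.483, 0.260), RR gives ψ = 0.449, H_out = 14.541 kJ/mol
  T = 349.4 K: K = (3.117, 0.376, 0.194), RR gives ψ = 0.289, H_out = 8.888 kJ/mol
  T = 343.1 K: K = (2.733, 0.330, 0.165), RR gives ψ = 0.198, H_out = 5.769 kJ/mol
  T = 340.0 K: K = (2.557, 0.308, 0.153), RR gives ψ = 0.147, H_out = 4.076 kJ/mol
  T = 338.4 K: K = (2.470, 0.298, 0.147), RR gives ψ = 0.118, H_out = 3.145 kJ/mol
Linear interpolation between T = 338.4 (H_out = 3.145) and T = 340.0 (H_out = 4.076) on hF = 3.5 gives T ≈ 339.0 K, at which ψ = 0.13.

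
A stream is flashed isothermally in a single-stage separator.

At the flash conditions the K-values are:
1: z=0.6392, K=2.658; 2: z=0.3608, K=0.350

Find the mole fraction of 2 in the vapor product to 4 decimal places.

y_2 = 0.2514

Material balance + equilibrium reduce to Σ zᵢ(Kᵢ−1)/(1+ψ(Kᵢ−1)) = 0.
Check two-phase: ΣzᵢKᵢ = 1.8253 > 1 and Σzᵢ/Kᵢ = 1.2713 > 1, so g(0) = 0.8253 > 0 and g(1) = -0.2713 < 0.
Binary case is linear: z₁(K₁−1)(1+ψ(K₂−1)) + z₂(K₂−1)(1+ψ(K₁−1)) = 0
⇒ ψ = [z₁(K₁−1)+z₂(K₂−1)] / [−(K₁−1)(K₂−1)] = 0.82527/1.07770 = 0.7658
Compositions from xᵢ = zᵢ/(1+ψ(Kᵢ−1)), yᵢ = Kᵢxᵢ:
  1: x = 0.2816, y = 0.7486
  2: x = 0.7184, y = 0.2514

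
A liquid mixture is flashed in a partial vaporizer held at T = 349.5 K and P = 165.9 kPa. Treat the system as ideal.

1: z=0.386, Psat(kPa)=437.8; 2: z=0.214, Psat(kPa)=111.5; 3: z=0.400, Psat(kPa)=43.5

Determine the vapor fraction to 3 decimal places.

ψ = 0.262

Raoult's law: Kᵢ = Pᵢˢᵃᵗ/P = Pᵢˢᵃᵗ/165.9.
  K_1 = 437.8/165.9 = 2.63894, K_2 = 111.5/165.9 = 0.67209, K_3 = 43.5/165.9 = 0.26221
Newton–Raphson from ψ = 0.5:
  ψ = 0.500: g = -0.2039, g' = -0.893 → ψ = 0.272
  ψ = 0.272: g = -0.0084, g' = -0.865 → ψ = 0.262
Converged at ψ = 0.262.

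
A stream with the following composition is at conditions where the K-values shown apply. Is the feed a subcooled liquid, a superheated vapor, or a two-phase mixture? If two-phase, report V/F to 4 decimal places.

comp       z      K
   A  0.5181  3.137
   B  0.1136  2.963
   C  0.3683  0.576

ΣzᵢKᵢ = 2.1740; Σzᵢ/Kᵢ = 0.8429.
Since Σzᵢ/Kᵢ < 1 the mixture is above its dew point — single vapor phase.

superheated vapor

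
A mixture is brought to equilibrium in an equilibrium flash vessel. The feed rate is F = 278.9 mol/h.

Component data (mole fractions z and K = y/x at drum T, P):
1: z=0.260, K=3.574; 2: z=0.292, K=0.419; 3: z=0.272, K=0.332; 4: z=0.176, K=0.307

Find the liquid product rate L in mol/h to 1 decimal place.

Material balance + equilibrium reduce to Σ zᵢ(Kᵢ−1)/(1+V/F(Kᵢ−1)) = 0.
Check two-phase: ΣzᵢKᵢ = 1.196 > 1 and Σzᵢ/Kᵢ = 2.162 > 1, so g(0) = 0.196 > 0 and g(1) = -1.162 < 0.
Newton–Raphson from V/F = 0.65:
  V/F = 0.650: g = -0.5653, g' = -1.155 → V/F = 0.160
  V/F = 0.160: g = -0.0541, g' = -1.242 → V/F = 0.117
  V/F = 0.117: g = 0.0027, g' = -1.375 → V/F = 0.119
Converged at V/F = 0.119.
Then V = V/F·F = 0.1188·278.9 = 33.1 mol/h and L = F − V = 245.8 mol/h.

L = 245.8 mol/h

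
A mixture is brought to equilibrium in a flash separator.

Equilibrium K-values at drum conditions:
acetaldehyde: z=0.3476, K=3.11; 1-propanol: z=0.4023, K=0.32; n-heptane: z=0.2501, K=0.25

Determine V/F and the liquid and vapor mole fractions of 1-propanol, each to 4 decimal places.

V/F = 0.1824, x_1-propanol = 0.4593, y_1-propanol = 0.1470

Rachford–Rice: g(V/F) = Σ zᵢ(Kᵢ−1)/(1+V/F(Kᵢ−1)) = 0.
Feasibility: ΣzᵢKᵢ = 1.2723, Σzᵢ/Kᵢ = 2.3694 — both > 1, two phases present.
Newton iteration, V/F⁰ = 0.57:
  V/F = 0.5700: g = -0.44138, g' = -1.2442 → V/F = 0.2153
  V/F = 0.2153: g = -0.03979, g' = -1.1872 → V/F = 0.1817
  V/F = 0.1817: g = 0.00084, g' = -1.2393 → V/F = 0.1824
Converged at V/F = 0.1824.
Compositions from xᵢ = zᵢ/(1+V/F(Kᵢ−1)), yᵢ = Kᵢxᵢ:
  acetaldehyde: x = 0.2510, y = 0.7806
  1-propanol: x = 0.4593, y = 0.1470
  n-heptane: x = 0.2897, y = 0.0724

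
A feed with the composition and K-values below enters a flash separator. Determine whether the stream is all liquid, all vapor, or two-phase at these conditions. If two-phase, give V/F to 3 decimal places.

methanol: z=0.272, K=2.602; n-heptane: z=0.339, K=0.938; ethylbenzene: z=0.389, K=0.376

two-phase, V/F = 0.254

ΣzᵢKᵢ = 1.172; Σzᵢ/Kᵢ = 1.501.
Both exceed 1, so a two-phase solution exists.
Rachford–Rice: g(ψ) = Σ zᵢ(Kᵢ−1)/(1+ψ(Kᵢ−1)) = 0.
Newton iteration, ψ⁰ = 0.36:
  ψ = 0.360: g = -0.0582, g' = -0.534 → ψ = 0.251
  ψ = 0.251: g = 0.0016, g' = -0.569 → ψ = 0.254
Converged at ψ = 0.254.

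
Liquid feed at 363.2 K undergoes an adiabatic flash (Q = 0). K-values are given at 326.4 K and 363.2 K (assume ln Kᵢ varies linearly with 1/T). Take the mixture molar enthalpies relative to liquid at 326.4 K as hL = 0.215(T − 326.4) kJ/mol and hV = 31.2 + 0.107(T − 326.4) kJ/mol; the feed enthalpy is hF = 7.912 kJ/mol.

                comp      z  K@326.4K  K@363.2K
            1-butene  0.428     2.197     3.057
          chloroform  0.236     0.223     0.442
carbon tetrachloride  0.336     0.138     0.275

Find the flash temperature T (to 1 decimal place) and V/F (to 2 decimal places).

Adiabatic flash: solve Rachford–Rice at each trial T, then check hF = ψ·hV(T) + (1−ψ)·hL(T).
  T = 326.4 K: K = (2.197, 0.223, 0.138), RR gives ψ = 0.040, H_out = 1.238 kJ/mol
  T = 363.2 K: K = (3.057, 0.442, 0.275), RR gives ψ = 0.371, H_out = 18.014 kJ/mol
  T = 344.8 K: K = (2.615, 0.320, 0.198), RR gives ψ = 0.215, H_out = 10.223 kJ/mol
  T = 335.6 K: K = (2.402, 0.268, 0.166), RR gives ψ = 0.133, H_out = 5.982 kJ/mol
  T = 340.2 K: K = (2.508, 0.293, 0.182), RR gives ψ = 0.174, H_out = 8.150 kJ/mol
  T = 337.9 K: K = (2.455, 0.281, 0.174), RR gives ψ = 0.154, H_out = 7.079 kJ/mol
Linear interpolation between T = 337.9 (H_out = 7.079) and T = 340.2 (H_out = 8.150) on hF = 7.912 gives T ≈ 339.7 K, at which ψ = 0.17.

T = 339.7 K, V/F = 0.17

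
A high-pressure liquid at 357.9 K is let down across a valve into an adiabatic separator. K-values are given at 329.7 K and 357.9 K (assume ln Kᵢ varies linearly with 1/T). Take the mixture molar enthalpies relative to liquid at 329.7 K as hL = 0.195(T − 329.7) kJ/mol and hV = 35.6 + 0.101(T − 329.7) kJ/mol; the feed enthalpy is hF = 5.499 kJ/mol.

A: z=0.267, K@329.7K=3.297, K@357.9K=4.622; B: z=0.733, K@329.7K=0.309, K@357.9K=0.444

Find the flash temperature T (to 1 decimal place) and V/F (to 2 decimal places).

Adiabatic flash: solve Rachford–Rice at each trial T, then check hF = ψ·hV(T) + (1−ψ)·hL(T).
  T = 329.7 K: K = (3.297, 0.309), RR gives ψ = 0.067, H_out = 2.395 kJ/mol
  T = 357.9 K: K = (4.622, 0.444), RR gives ψ = 0.278, H_out = 14.654 kJ/mol
  T = 343.8 K: K = (3.931, 0.373), RR gives ψ = 0.176, H_out = 8.777 kJ/mol
  T = 336.8 K: K = (3.609, 0.340), RR gives ψ = 0.124, H_out = 5.712 kJ/mol
  T = 333.2 K: K = (3.449, 0.324), RR gives ψ = 0.096, H_out = 4.062 kJ/mol
  T = 335.0 K: K = (3.528, 0.332), RR gives ψ = 0.110, H_out = 4.894 kJ/mol
Linear interpolation between T = 335.0 (H_out = 4.894) and T = 336.8 (H_out = 5.712) on hF = 5.499 gives T ≈ 336.3 K, at which ψ = 0.12.

T = 336.3 K, V/F = 0.12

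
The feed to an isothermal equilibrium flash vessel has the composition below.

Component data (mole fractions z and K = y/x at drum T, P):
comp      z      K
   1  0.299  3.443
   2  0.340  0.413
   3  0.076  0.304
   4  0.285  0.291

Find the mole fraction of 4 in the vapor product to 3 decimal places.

y_4 = 0.095

Material balance + equilibrium reduce to Σ zᵢ(Kᵢ−1)/(1+β(Kᵢ−1)) = 0.
Feasibility: ΣzᵢKᵢ = 1.276, Σzᵢ/Kᵢ = 2.139 — both > 1, two phases present.
Iterate (Newton) starting at β = 0.65:
  β = 0.650: g = -0.5118, g' = -1.188 → β = 0.219
  β = 0.219: g = -0.0551, g' = -1.163 → β = 0.172
  β = 0.172: g = 0.0022, g' = -1.263 → β = 0.174
Converged at β = 0.174.
Compositions from xᵢ = zᵢ/(1+β(Kᵢ−1)), yᵢ = Kᵢxᵢ:
  1: x = 0.210, y = 0.723
  2: x = 0.379, y = 0.156
  3: x = 0.086, y = 0.026
  4: x = 0.325, y = 0.095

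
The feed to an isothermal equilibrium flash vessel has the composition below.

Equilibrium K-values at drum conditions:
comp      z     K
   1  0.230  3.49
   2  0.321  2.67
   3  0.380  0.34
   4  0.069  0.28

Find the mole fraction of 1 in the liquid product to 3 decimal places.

Material balance + equilibrium reduce to Σ zᵢ(Kᵢ−1)/(1+V/F(Kᵢ−1)) = 0.
Check two-phase: ΣzᵢKᵢ = 1.808 > 1 and Σzᵢ/Kᵢ = 1.550 > 1, so g(0) = 0.808 > 0 and g(1) = -0.550 < 0.
Newton–Raphson from V/F = 0.31:
  V/F = 0.310: g = 0.2972, g' = -1.164 → V/F = 0.565
  V/F = 0.565: g = 0.0297, g' = -1.006 → V/F = 0.595
Converged at V/F = 0.595.
Compositions from xᵢ = zᵢ/(1+V/F(Kᵢ−1)), yᵢ = Kᵢxᵢ:
  1: x = 0.093, y = 0.324
  2: x = 0.161, y = 0.430
  3: x = 0.626, y = 0.213
  4: x = 0.121, y = 0.034

x_1 = 0.093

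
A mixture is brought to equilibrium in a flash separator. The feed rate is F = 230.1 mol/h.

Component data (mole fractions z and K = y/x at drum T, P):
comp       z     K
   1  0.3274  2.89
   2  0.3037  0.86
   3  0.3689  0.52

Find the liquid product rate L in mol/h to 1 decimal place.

Rachford–Rice: g(ψ) = Σ zᵢ(Kᵢ−1)/(1+ψ(Kᵢ−1)) = 0.
Check two-phase: ΣzᵢKᵢ = 1.3992 > 1 and Σzᵢ/Kᵢ = 1.1758 > 1, so g(0) = 0.3992 > 0 and g(1) = -0.1758 < 0.
Newton–Raphson from ψ = 0.5:
  ψ = 0.5000: g = 0.03943, g' = -0.4632 → ψ = 0.5851
  ψ = 0.5851: g = 0.00129, g' = -0.4351 → ψ = 0.5881
Converged at ψ = 0.5881.
Then V = ψ·F = 0.5881·230.1 = 135.3 mol/h and L = F − V = 94.8 mol/h.

L = 94.8 mol/h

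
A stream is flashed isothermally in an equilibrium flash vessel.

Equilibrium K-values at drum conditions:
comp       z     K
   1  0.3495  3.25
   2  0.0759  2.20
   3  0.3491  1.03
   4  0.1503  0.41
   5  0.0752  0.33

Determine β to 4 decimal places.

Let β = V/F and solve Σ zᵢ(Kᵢ−1)/(1+β(Kᵢ−1)) = 0.
Check two-phase: ΣzᵢKᵢ = 1.7489 > 1 and Σzᵢ/Kᵢ = 1.0754 > 1, so g(0) = 0.7489 > 0 and g(1) = -0.0754 < 0.
Newton iteration, β⁰ = 0.5:
  β = 0.5000: g = 0.23575, g' = -0.6164 → β = 0.8825
  β = 0.8825: g = 0.00958, g' = -0.6543 → β = 0.8971
  β = 0.8971: g = -0.00010, g' = -0.6681 → β = 0.8969
Converged at β = 0.8969.

β = 0.8969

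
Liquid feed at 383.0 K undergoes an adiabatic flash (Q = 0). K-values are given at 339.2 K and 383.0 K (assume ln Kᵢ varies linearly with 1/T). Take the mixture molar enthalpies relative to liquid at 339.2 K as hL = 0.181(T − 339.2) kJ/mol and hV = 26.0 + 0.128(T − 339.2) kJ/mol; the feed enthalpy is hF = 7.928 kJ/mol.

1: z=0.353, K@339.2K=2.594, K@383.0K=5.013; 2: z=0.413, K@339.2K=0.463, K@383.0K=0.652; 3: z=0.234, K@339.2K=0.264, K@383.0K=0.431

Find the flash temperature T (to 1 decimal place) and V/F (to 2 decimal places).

Adiabatic flash: solve Rachford–Rice at each trial T, then check hF = ψ·hV(T) + (1−ψ)·hL(T).
  T = 339.2 K: K = (2.594, 0.463, 0.264), RR gives ψ = 0.172, H_out = 4.474 kJ/mol
  T = 383.0 K: K = (5.013, 0.652, 0.431), RR gives ψ = 0.644, H_out = 23.171 kJ/mol
  T = 361.1 K: K = (3.679, 0.555, 0.342), RR gives ψ = 0.427, H_out = 14.579 kJ/mol
  T = 350.1 K: K = (3.104, 0.508, 0.302), RR gives ψ = 0.311, H_out = 9.890 kJ/mol
  T = 344.6 K: K = (2.839, 0.485, 0.282), RR gives ψ = 0.246, H_out = 7.292 kJ/mol
  T = 347.4 K: K = (2.972, 0.497, 0.292), RR gives ψ = 0.280, H_out = 8.643 kJ/mol
  T = 346.0 K: K = (2.905, 0.491, 0.287), RR gives ψ = 0.263, H_out = 7.975 kJ/mol
Linear interpolation between T = 344.6 (H_out = 7.292) and T = 346.0 (H_out = 7.975) on hF = 7.928 gives T ≈ 345.9 K, at which ψ = 0.26.

T = 345.9 K, V/F = 0.26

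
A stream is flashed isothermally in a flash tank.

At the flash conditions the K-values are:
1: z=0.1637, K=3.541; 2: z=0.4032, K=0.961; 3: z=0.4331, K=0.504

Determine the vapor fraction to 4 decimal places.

ψ = 0.2376

Material balance + equilibrium reduce to Σ zᵢ(Kᵢ−1)/(1+ψ(Kᵢ−1)) = 0.
Check two-phase: ΣzᵢKᵢ = 1.1854 > 1 and Σzᵢ/Kᵢ = 1.3251 > 1, so g(0) = 0.1854 > 0 and g(1) = -0.3251 < 0.
Newton iteration, ψ⁰ = 0.5:
  ψ = 0.5000: g = -0.11850, g' = -0.3941 → ψ = 0.1993
  ψ = 0.1993: g = 0.02189, g' = -0.5976 → ψ = 0.2359
  ψ = 0.2359: g = 0.00089, g' = -0.5504 → ψ = 0.2376
Converged at ψ = 0.2376.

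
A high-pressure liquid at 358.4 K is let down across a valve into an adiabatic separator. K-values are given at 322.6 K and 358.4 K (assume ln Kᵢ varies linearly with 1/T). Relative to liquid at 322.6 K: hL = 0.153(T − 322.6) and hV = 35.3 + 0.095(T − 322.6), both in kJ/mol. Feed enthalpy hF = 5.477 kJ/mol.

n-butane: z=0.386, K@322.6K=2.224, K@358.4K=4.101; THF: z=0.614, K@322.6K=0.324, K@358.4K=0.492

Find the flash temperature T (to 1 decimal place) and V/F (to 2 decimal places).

T = 326.3 K, V/F = 0.14

Adiabatic flash: solve Rachford–Rice at each trial T, then check hF = ψ·hV(T) + (1−ψ)·hL(T).
  T = 322.6 K: K = (2.224, 0.324), RR gives ψ = 0.069, H_out = 2.449 kJ/mol
  T = 358.4 K: K = (4.101, 0.492), RR gives ψ = 0.562, H_out = 24.144 kJ/mol
  T = 340.5 K: K = (3.069, 0.404), RR gives ψ = 0.351, H_out = 14.748 kJ/mol
  T = 331.6 K: K = (2.626, 0.363), RR gives ψ = 0.228, H_out = 9.319 kJ/mol
  T = 327.1 K: K = (2.420, 0.343), RR gives ψ = 0.155, H_out = 6.125 kJ/mol
  T = 324.9 K: K = (2.323, 0.334), RR gives ψ = 0.115, H_out = 4.400 kJ/mol
Linear interpolation between T = 324.9 (H_out = 4.400) and T = 327.1 (H_out = 6.125) on hF = 5.477 gives T ≈ 326.3 K, at which ψ = 0.14.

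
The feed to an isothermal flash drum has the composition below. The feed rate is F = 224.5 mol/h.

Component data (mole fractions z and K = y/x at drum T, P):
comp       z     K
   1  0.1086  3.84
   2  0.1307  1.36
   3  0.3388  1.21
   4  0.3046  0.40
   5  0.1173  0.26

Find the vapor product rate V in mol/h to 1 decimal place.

V = 44.6 mol/h

Newton iteration, β⁰ = 0.5:
  β = 0.5000: g = -0.16716, g' = -0.5596 → β = 0.2013
  β = 0.2013: g = -0.00148, g' = -0.6136 → β = 0.1989
Converged at β = 0.1989.
Then V = β·F = 0.1989·224.5 = 44.6 mol/h and L = F − V = 179.9 mol/h.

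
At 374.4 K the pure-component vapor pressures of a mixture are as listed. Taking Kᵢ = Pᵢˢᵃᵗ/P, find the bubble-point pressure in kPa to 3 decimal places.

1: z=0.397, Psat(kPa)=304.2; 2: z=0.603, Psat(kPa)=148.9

Pbub = 210.554 kPa

At the bubble point ψ → 0, so ΣzᵢKᵢ = 1 with Kᵢ = Pᵢˢᵃᵗ/P ⇒ P = ΣzᵢPᵢˢᵃᵗ.
P = 0.397·304.2 + 0.603·148.9 = 210.554 kPa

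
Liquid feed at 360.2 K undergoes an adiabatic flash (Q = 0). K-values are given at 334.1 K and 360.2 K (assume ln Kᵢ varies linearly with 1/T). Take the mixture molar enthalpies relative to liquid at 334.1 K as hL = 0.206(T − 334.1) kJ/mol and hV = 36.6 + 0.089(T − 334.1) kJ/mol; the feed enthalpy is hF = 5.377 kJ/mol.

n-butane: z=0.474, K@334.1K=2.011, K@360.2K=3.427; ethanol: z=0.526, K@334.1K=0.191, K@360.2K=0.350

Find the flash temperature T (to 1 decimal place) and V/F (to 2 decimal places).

T = 336.8 K, V/F = 0.13

Adiabatic flash: solve Rachford–Rice at each trial T, then check hF = ψ·hV(T) + (1−ψ)·hL(T).
  T = 334.1 K: K = (2.011, 0.191), RR gives ψ = 0.066, H_out = 2.402 kJ/mol
  T = 360.2 K: K = (3.427, 0.350), RR gives ψ = 0.513, H_out = 22.569 kJ/mol
  T = 347.1 K: K = (2.649, 0.261), RR gives ψ = 0.323, H_out = 13.994 kJ/mol
  T = 340.6 K: K = (2.314, 0.224), RR gives ψ = 0.211, H_out = 8.886 kJ/mol
  T = 337.4 K: K = (2.161, 0.207), RR gives ψ = 0.145, H_out = 5.927 kJ/mol
  T = 335.8 K: K = (2.087, 0.199), RR gives ψ = 0.108, H_out = 4.288 kJ/mol
  T = 336.6 K: K = (2.124, 0.203), RR gives ψ = 0.127, H_out = 5.123 kJ/mol
  T = 337.0 K: K = (2.142, 0.205), RR gives ψ = 0.136, H_out = 5.528 kJ/mol
  T = 336.8 K: K = (2.133, 0.204), RR gives ψ = 0.131, H_out = 5.326 kJ/mol
  T = 336.9 K: K = (2.138, 0.205), RR gives ψ = 0.134, H_out = 5.428 kJ/mol
Continuing to bisect between 336.8 K and 336.9 K converges to T = 336.8 K, at which ψ = 0.13.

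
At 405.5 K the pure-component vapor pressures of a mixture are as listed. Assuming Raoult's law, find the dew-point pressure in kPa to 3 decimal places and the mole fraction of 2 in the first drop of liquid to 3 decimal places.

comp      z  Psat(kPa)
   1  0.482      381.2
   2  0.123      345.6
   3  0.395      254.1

Pdew = 314.977 kPa, x_2 = 0.112

At the dew point ψ → 1, so Σzᵢ/Kᵢ = 1 with Kᵢ = Pᵢˢᵃᵗ/P ⇒ 1/P = Σzᵢ/Pᵢˢᵃᵗ.
1/P = 0.482/381.2 + 0.123/345.6 + 0.395/254.1 = 0.003175 ⇒ P = 314.977 kPa
xᵢ = zᵢP/Pᵢˢᵃᵗ ⇒ x_2 = 0.123·314.977/345.6 = 0.112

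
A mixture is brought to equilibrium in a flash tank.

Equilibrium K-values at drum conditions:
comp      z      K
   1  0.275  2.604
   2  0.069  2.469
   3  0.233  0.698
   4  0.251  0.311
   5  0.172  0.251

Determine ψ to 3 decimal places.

ψ = 0.182

Rachford–Rice: g(ψ) = Σ zᵢ(Kᵢ−1)/(1+ψ(Kᵢ−1)) = 0.
g(0) = ΣzᵢKᵢ − 1 = 0.170 and g(1) = 1 − Σzᵢ/Kᵢ = -0.960, so a root lies in (0, 1).
Newton iteration, ψ⁰ = 0.5:
  ψ = 0.500: g = -0.2494, g' = -0.821 → ψ = 0.196
  ψ = 0.196: g = -0.0115, g' = -0.815 → ψ = 0.182
Converged at ψ = 0.182.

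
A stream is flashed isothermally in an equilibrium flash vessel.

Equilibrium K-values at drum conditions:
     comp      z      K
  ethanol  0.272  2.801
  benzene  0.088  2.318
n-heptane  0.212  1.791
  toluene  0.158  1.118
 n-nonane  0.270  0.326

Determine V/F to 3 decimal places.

Rachford–Rice: g(V/F) = Σ zᵢ(Kᵢ−1)/(1+V/F(Kᵢ−1)) = 0.
Feasibility: ΣzᵢKᵢ = 1.610, Σzᵢ/Kᵢ = 1.223 — both > 1, two phases present.
Iterate (Newton) starting at V/F = 0.5:
  V/F = 0.500: g = 0.1910, g' = -0.649 → V/F = 0.794
  V/F = 0.794: g = -0.0134, g' = -0.806 → V/F = 0.778
  V/F = 0.778: g = -0.0002, g' = -0.785 → V/F = 0.777
Converged at V/F = 0.777.

V/F = 0.777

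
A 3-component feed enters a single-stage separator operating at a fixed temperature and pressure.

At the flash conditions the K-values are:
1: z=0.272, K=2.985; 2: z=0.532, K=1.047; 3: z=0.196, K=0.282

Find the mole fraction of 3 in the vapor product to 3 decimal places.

y_3 = 0.103

Rachford–Rice: g(ψ) = Σ zᵢ(Kᵢ−1)/(1+ψ(Kᵢ−1)) = 0.
g(0) = ΣzᵢKᵢ − 1 = 0.424 and g(1) = 1 − Σzᵢ/Kᵢ = -0.294, so a root lies in (0, 1).
Newton–Raphson from ψ = 0.46:
  ψ = 0.460: g = 0.0966, g' = -0.519 → ψ = 0.646
  ψ = 0.646: g = -0.0016, g' = -0.558 → ψ = 0.643
Converged at ψ = 0.643.
Compositions from xᵢ = zᵢ/(1+ψ(Kᵢ−1)), yᵢ = Kᵢxᵢ:
  1: x = 0.119, y = 0.357
  2: x = 0.516, y = 0.541
  3: x = 0.364, y = 0.103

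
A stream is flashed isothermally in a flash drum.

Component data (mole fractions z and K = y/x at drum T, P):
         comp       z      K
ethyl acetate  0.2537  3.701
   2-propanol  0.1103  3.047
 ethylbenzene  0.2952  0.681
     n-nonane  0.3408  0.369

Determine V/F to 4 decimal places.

V/F = 0.4707

Rachford–Rice: g(V/F) = Σ zᵢ(Kᵢ−1)/(1+V/F(Kᵢ−1)) = 0.
Check two-phase: ΣzᵢKᵢ = 1.6018 > 1 and Σzᵢ/Kᵢ = 1.4618 > 1, so g(0) = 0.6018 > 0 and g(1) = -0.4618 < 0.
Newton iteration, V/F⁰ = 0.66:
  V/F = 0.6600: g = -0.14551, g' = -0.7693 → V/F = 0.4709
  V/F = 0.4709: g = -0.00016, g' = -0.7947 → V/F = 0.4707
Converged at V/F = 0.4707.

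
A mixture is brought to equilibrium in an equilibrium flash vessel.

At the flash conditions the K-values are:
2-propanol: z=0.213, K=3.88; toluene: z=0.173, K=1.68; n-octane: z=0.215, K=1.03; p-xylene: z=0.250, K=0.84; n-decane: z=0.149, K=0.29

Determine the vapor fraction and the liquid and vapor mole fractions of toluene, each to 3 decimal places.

Material balance + equilibrium reduce to Σ zᵢ(Kᵢ−1)/(1+ψ(Kᵢ−1)) = 0.
Feasibility: ΣzᵢKᵢ = 1.592, Σzᵢ/Kᵢ = 1.178 — both > 1, two phases present.
Newton iteration, ψ⁰ = 0.63:
  ψ = 0.630: g = 0.0708, g' = -0.516 → ψ = 0.767
  ψ = 0.767: g = -0.0031, g' = -0.577 → ψ = 0.762
Converged at ψ = 0.762.
Compositions from xᵢ = zᵢ/(1+ψ(Kᵢ−1)), yᵢ = Kᵢxᵢ:
  2-propanol: x = 0.067, y = 0.259
  toluene: x = 0.114, y = 0.191
  n-octane: x = 0.210, y = 0.217
  p-xylene: x = 0.285, y = 0.239
  n-decane: x = 0.324, y = 0.094

ψ = 0.762, x_toluene = 0.114, y_toluene = 0.191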